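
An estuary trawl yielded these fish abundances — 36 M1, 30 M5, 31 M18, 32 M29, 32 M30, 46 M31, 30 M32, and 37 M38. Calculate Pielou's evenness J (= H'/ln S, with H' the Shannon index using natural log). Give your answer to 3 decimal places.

Total N = 36+30+31+32+32+46+30+37 = 274, so the proportions are 0.13139, 0.10949, 0.11314, 0.11679, 0.11679, 0.16788, 0.10949, 0.13504 (working shown to 5 dp, full precision carried).
H' = −Σ pᵢ ln pᵢ = −((-0.26666) + (-0.24218) + (-0.24655) + (-0.25079) + (-0.25079) + (-0.29959) + (-0.24218) + (-0.27037)) = 2.06911.
With S = 8 species, ln S = 2.07944, so J = 2.06911/2.07944 = 0.99503, i.e. 0.995 to 3 decimal places.

0.995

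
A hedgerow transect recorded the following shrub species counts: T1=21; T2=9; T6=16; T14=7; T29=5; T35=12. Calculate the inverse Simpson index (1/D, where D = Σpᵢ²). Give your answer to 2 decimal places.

4.92

Total N = 21+9+16+7+5+12 = 70, so the proportions are 0.3, 0.128571, 0.228571, 0.1, 0.071429, 0.171429 (working shown to 6 dp, full precision carried).
D = 0.3² + 0.128571² + 0.228571² + 0.1² + 0.071429² + 0.171429² = 0.090000 + 0.016531 + 0.052245 + 0.010000 + 0.005102 + 0.029388 = 0.203265.
So 1/D = 4.9197, i.e. 4.92 to 2 decimal places.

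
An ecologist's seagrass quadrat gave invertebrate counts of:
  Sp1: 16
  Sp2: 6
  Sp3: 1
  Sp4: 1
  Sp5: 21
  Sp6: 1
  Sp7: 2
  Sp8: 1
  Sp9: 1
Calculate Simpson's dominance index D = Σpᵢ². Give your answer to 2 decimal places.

0.30

Total N = 16+6+1+1+21+1+2+1+1 = 50, so the proportions are 0.32, 0.12, 0.02, 0.02, 0.42, 0.02, 0.04, 0.02, 0.02 (working shown to 4 dp, full precision carried).
D = 0.32² + 0.12² + 0.02² + 0.02² + 0.42² + 0.02² + 0.04² + 0.02² + 0.02² = 0.1024 + 0.0144 + 0.0004 + 0.0004 + 0.1764 + 0.0004 + 0.0016 + 0.0004 + 0.0004 = 0.2968.
To 2 decimal places, D = 0.30.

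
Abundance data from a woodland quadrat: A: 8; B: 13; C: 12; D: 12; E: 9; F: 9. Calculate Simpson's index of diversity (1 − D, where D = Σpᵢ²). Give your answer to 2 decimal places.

0.83

Total N = 8+13+12+12+9+9 = 63, so the proportions are 0.127, 0.2063, 0.1905, 0.1905, 0.1429, 0.1429 (working shown to 4 dp, full precision carried).
D = 0.127² + 0.2063² + 0.1905² + 0.1905² + 0.1429² + 0.1429² = 0.0161 + 0.0426 + 0.0363 + 0.0363 + 0.0204 + 0.0204 = 0.1721.
So 1 − D = 0.8279, i.e. 0.83 to 2 decimal places.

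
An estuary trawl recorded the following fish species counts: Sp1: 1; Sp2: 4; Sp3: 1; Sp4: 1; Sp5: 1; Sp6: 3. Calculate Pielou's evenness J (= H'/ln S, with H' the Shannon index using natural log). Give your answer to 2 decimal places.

Total N = 1+4+1+1+1+3 = 11, so the proportions are 0.0909, 0.3636, 0.0909, 0.0909, 0.0909, 0.2727 (working shown to 4 dp, full precision carried).
H' = −Σ pᵢ ln pᵢ = −((-0.2180) + (-0.3679) + (-0.2180) + (-0.2180) + (-0.2180) + (-0.3543)) = 1.5942.
With S = 6 species, ln S = 1.7918, so J = 1.5942/1.7918 = 0.8897, i.e. 0.89 to 2 decimal places.

0.89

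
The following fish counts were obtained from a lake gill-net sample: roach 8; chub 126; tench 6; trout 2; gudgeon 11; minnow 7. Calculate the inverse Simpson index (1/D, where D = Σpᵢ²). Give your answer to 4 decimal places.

1.5851

Total N = 8+126+6+2+11+7 = 160, so the proportions are 0.05, 0.7875, 0.0375, 0.0125, 0.06875, 0.04375 (working shown to 7 dp, full precision carried).
D = 0.05² + 0.7875² + 0.0375² + 0.0125² + 0.06875² + 0.04375² = 0.0025000 + 0.6201562 + 0.0014062 + 0.0001563 + 0.0047266 + 0.0019141 = 0.6308594.
So 1/D = 1.585139, i.e. 1.5851 to 4 decimal places.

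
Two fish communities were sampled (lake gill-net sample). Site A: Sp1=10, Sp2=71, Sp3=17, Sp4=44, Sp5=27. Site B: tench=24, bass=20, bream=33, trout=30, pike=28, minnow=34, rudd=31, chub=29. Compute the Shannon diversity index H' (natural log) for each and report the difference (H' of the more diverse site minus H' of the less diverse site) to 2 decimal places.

0.66

Site A: N=169, proportions 0.0592, 0.4201, 0.1006, 0.2604, 0.1598, giving H' = 1.4060 (working shown to 4 dp, full precision carried).
Site B: N=229, proportions 0.1048, 0.0873, 0.1441, 0.131, 0.1223, 0.1485, 0.1354, 0.1266, giving H' = 2.0673.
Difference = |1.4060 − 2.0673| = 0.6613, i.e. 0.66 to 2 decimal places.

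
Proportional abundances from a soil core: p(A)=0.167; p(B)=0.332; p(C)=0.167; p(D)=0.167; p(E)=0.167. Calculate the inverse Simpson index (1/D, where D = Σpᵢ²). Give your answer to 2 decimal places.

D = 0.167² + 0.332² + 0.167² + 0.167² + 0.167² = 0.027889 + 0.110224 + 0.027889 + 0.027889 + 0.027889 = 0.221780 (working shown to 6 dp, full precision carried).
So 1/D = 4.5090, i.e. 4.51 to 2 decimal places.

4.51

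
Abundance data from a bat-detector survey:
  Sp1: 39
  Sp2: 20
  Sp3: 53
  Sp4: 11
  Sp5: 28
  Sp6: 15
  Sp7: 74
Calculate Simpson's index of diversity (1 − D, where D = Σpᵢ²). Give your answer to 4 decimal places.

Total N = 39+20+53+11+28+15+74 = 240, so the proportions are 0.1625, 0.083333, 0.220833, 0.045833, 0.116667, 0.0625, 0.308333 (working shown to 6 dp, full precision carried).
D = 0.1625² + 0.083333² + 0.220833² + 0.045833² + 0.116667² + 0.0625² + 0.308333² = 0.026406 + 0.006944 + 0.048767 + 0.002101 + 0.013611 + 0.003906 + 0.095069 = 0.196806.
So 1 − D = 0.803194, i.e. 0.8032 to 4 decimal places.

0.8032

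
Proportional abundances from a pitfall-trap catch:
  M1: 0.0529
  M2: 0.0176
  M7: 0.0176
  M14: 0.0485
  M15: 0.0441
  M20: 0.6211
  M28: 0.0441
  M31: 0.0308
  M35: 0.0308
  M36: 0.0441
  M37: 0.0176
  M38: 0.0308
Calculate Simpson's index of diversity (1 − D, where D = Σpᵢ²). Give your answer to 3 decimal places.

D = 0.0529² + 0.0176² + 0.0176² + 0.0485² + 0.0441² + 0.6211² + 0.0441² + 0.0308² + 0.0308² + 0.0441² + 0.0176² + 0.0308² = 0.00280 + 0.00031 + 0.00031 + 0.00235 + 0.00194 + 0.38577 + 0.00194 + 0.00095 + 0.00095 + 0.00194 + 0.00031 + 0.00095 = 0.40053 (working shown to 5 dp, full precision carried).
So 1 − D = 0.59947, i.e. 0.599 to 3 decimal places.

0.599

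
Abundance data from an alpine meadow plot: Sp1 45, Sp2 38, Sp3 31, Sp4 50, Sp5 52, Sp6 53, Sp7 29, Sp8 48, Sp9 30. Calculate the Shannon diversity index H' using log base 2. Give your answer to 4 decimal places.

Total N = 45+38+31+50+52+53+29+48+30 = 376, so the proportions are 0.119681, 0.101064, 0.082447, 0.132979, 0.138298, 0.140957, 0.077128, 0.12766, 0.079787 (working shown to 6 dp, full precision carried).
Each pᵢ log₂ pᵢ term: 0.119681×(-3.062736)=-0.366551, 0.101064×(-3.306661)=-0.334184, 0.082447×(-3.600393)=-0.296841, 0.132979×(-2.910733)=-0.387066, 0.138298×(-2.854149)=-0.394723, 0.140957×(-2.826668)=-0.398440, 0.077128×(-3.696608)=-0.285111, 0.12766×(-2.969626)=-0.379101, 0.079787×(-3.647698)=-0.291040.
Sum = -3.133055, so H' = 3.1331.

3.1331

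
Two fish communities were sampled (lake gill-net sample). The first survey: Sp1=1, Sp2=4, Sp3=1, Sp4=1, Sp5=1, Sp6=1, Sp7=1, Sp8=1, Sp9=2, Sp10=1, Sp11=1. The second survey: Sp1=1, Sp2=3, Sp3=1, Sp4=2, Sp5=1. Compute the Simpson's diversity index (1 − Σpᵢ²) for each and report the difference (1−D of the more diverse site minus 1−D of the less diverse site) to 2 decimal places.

The first survey: N=15, proportions 0.0667, 0.2667, 0.0667, 0.0667, 0.0667, 0.0667, 0.0667, 0.0667, 0.1333, 0.0667, 0.0667, giving 1−D = 0.8711 (working shown to 4 dp, full precision carried).
The second survey: N=8, proportions 0.125, 0.375, 0.125, 0.25, 0.125, giving 1−D = 0.7500.
Difference = |0.8711 − 0.7500| = 0.1211, i.e. 0.12 to 2 decimal places.

0.12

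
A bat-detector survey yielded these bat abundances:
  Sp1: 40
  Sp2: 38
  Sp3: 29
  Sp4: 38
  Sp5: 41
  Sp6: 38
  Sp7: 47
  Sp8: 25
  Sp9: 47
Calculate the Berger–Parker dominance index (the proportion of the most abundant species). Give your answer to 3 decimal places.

Total N = 40+38+29+38+41+38+47+25+47 = 343, so the proportions are 0.11662, 0.11079, 0.08455, 0.11079, 0.11953, 0.11079, 0.13703, 0.07289, 0.13703 (working shown to 5 dp, full precision carried).
The largest proportion is 0.13703, i.e. d = 0.137 to 3 decimal places.

0.137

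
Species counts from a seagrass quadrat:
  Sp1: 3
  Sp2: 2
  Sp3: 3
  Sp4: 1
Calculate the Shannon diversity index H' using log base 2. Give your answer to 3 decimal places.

1.891

Total N = 3+2+3+1 = 9, so the proportions are 0.33333, 0.22222, 0.33333, 0.11111 (working shown to 5 dp, full precision carried).
Each pᵢ log₂ pᵢ term: 0.33333×(-1.58496)=-0.52832, 0.22222×(-2.16993)=-0.48221, 0.33333×(-1.58496)=-0.52832, 0.11111×(-3.16993)=-0.35221.
Sum = -1.89106, so H' = 1.891.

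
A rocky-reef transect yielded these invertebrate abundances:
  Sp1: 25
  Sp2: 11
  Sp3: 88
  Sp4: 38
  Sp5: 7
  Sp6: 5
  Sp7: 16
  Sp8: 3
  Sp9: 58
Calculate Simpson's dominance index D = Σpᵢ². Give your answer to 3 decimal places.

Total N = 25+11+88+38+7+5+16+3+58 = 251, so the proportions are 0.0996, 0.04382, 0.3506, 0.15139, 0.02789, 0.01992, 0.06375, 0.01195, 0.23108 (working shown to 5 dp, full precision carried).
D = 0.0996² + 0.04382² + 0.3506² + 0.15139² + 0.02789² + 0.01992² + 0.06375² + 0.01195² + 0.23108² = 0.00992 + 0.00192 + 0.12292 + 0.02292 + 0.00078 + 0.00040 + 0.00406 + 0.00014 + 0.05340 = 0.21646.
To 3 decimal places, D = 0.216.

0.216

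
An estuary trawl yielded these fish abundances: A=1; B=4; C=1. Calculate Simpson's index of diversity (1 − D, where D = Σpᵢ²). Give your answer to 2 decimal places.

Total N = 1+4+1 = 6, so the proportions are 0.1667, 0.6667, 0.1667 (working shown to 4 dp, full precision carried).
D = 0.1667² + 0.6667² + 0.1667² = 0.0278 + 0.4444 + 0.0278 = 0.5000.
So 1 − D = 0.5000, i.e. 0.50 to 2 decimal places.

0.50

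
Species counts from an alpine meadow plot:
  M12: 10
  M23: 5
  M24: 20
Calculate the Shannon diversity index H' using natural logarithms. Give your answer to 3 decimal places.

0.956

Total N = 10+5+20 = 35, so the proportions are 0.28571, 0.14286, 0.57143 (working shown to 5 dp, full precision carried).
Each pᵢ ln pᵢ term: 0.28571×(-1.25276)=-0.35793, 0.14286×(-1.94591)=-0.27799, 0.57143×(-0.55962)=-0.31978.
Sum = -0.95570, so H' = 0.956.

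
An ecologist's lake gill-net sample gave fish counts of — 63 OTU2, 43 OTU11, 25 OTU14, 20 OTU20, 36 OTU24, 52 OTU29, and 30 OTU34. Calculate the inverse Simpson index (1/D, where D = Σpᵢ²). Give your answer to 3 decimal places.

Total N = 63+43+25+20+36+52+30 = 269, so the proportions are 0.2342007, 0.1598513, 0.0929368, 0.0743494, 0.133829, 0.1933086, 0.1115242 (working shown to 7 dp, full precision carried).
D = 0.2342007² + 0.1598513² + 0.0929368² + 0.0743494² + 0.133829² + 0.1933086² + 0.1115242² = 0.0548500 + 0.0255524 + 0.0086372 + 0.0055278 + 0.0179102 + 0.0373682 + 0.0124376 = 0.1622836.
So 1/D = 6.16205, i.e. 6.162 to 3 decimal places.

6.162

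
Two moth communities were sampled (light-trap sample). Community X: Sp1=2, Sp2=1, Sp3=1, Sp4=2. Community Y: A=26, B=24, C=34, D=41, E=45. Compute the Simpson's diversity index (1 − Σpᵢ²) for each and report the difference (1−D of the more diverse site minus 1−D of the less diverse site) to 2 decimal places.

Community X: N=6, proportions 0.3333, 0.1667, 0.1667, 0.3333, giving 1−D = 0.7222 (working shown to 4 dp, full precision carried).
Community Y: N=170, proportions 0.1529, 0.1412, 0.2, 0.2412, 0.2647, giving 1−D = 0.7884.
Difference = |0.7222 − 0.7884| = 0.0662, i.e. 0.07 to 2 decimal places.

0.07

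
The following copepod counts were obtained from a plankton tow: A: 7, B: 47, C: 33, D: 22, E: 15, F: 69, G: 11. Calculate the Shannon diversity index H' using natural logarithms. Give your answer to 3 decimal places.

1.705

Total N = 7+47+33+22+15+69+11 = 204, so the proportions are 0.03431, 0.23039, 0.16176, 0.10784, 0.07353, 0.33824, 0.05392 (working shown to 5 dp, full precision carried).
Each pᵢ ln pᵢ term: 0.03431×(-3.37221)=-0.11571, 0.23039×(-1.46797)=-0.33821, 0.16176×(-1.82161)=-0.29467, 0.10784×(-2.22708)=-0.24018, 0.07353×(-2.61007)=-0.19192, 0.33824×(-1.08401)=-0.36665, 0.05392×(-2.92022)=-0.15746.
Sum = -1.70480, so H' = 1.705.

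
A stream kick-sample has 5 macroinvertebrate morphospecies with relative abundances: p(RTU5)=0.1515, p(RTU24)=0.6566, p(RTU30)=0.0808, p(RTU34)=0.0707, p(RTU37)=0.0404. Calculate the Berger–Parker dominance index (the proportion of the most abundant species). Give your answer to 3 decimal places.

The largest proportion is 0.6566, i.e. d = 0.657 to 3 decimal places.

0.657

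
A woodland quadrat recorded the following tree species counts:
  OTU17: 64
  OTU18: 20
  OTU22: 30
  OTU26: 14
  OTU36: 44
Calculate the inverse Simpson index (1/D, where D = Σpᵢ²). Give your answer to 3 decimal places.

3.930

Total N = 64+20+30+14+44 = 172, so the proportions are 0.372093, 0.1162791, 0.1744186, 0.0813953, 0.255814 (working shown to 7 dp, full precision carried).
D = 0.372093² + 0.1162791² + 0.1744186² + 0.0813953² + 0.255814² = 0.1384532 + 0.0135208 + 0.0304218 + 0.0066252 + 0.0654408 = 0.2544619.
So 1/D = 3.92986, i.e. 3.930 to 3 decimal places.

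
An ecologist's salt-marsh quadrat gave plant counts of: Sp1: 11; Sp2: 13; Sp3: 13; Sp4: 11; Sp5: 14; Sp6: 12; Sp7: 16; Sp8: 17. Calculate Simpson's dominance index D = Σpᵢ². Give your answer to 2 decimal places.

0.13

Total N = 11+13+13+11+14+12+16+17 = 107, so the proportions are 0.1028, 0.1215, 0.1215, 0.1028, 0.1308, 0.1121, 0.1495, 0.1589 (working shown to 4 dp, full precision carried).
D = 0.1028² + 0.1215² + 0.1215² + 0.1028² + 0.1308² + 0.1121² + 0.1495² + 0.1589² = 0.0106 + 0.0148 + 0.0148 + 0.0106 + 0.0171 + 0.0126 + 0.0224 + 0.0252 = 0.1280.
To 2 decimal places, D = 0.13.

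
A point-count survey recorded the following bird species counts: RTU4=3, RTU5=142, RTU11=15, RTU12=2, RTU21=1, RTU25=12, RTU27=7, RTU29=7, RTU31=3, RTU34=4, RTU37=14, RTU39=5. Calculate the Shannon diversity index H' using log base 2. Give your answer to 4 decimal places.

Total N = 3+142+15+2+1+12+7+7+3+4+14+5 = 215, so the proportions are 0.013953, 0.660465, 0.069767, 0.009302, 0.004651, 0.055814, 0.032558, 0.032558, 0.013953, 0.018605, 0.065116, 0.023256 (working shown to 6 dp, full precision carried).
Each pᵢ log₂ pᵢ term: 0.013953×(-6.163230)=-0.085999, 0.660465×(-0.598446)=-0.395253, 0.069767×(-3.841302)=-0.267998, 0.009302×(-6.748193)=-0.062774, 0.004651×(-7.748193)=-0.036038, 0.055814×(-4.163230)=-0.232366, 0.032558×(-4.940838)=-0.160864, 0.032558×(-4.940838)=-0.160864, 0.013953×(-6.163230)=-0.085999, 0.018605×(-5.748193)=-0.106943, 0.065116×(-3.940838)=-0.256613, 0.023256×(-5.426265)=-0.126192.
Sum = -1.977903, so H' = 1.9779.

1.9779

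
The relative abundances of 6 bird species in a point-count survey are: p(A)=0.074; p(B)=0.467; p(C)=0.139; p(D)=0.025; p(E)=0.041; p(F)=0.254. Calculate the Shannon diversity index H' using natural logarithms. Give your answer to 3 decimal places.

1.394

Each pᵢ ln pᵢ term (working shown to 5 dp, full precision carried): 0.074×(-2.60369)=-0.19267, 0.467×(-0.76143)=-0.35559, 0.139×(-1.97328)=-0.27429, 0.025×(-3.68888)=-0.09222, 0.041×(-3.19418)=-0.13096, 0.254×(-1.37042)=-0.34809.
Sum = -1.39382, so H' = 1.394.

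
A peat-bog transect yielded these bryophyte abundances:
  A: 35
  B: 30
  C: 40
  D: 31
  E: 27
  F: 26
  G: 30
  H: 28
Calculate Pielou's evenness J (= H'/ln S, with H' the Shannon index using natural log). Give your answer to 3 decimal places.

0.995

Total N = 35+30+40+31+27+26+30+28 = 247, so the proportions are 0.1417, 0.12146, 0.16194, 0.12551, 0.10931, 0.10526, 0.12146, 0.11336 (working shown to 5 dp, full precision carried).
H' = −Σ pᵢ ln pᵢ = −((-0.27689) + (-0.25606) + (-0.29482) + (-0.26048) + (-0.24197) + (-0.23698) + (-0.25606) + (-0.24681)) = 2.07005.
With S = 8 species, ln S = 2.07944, so J = 2.07005/2.07944 = 0.99548, i.e. 0.995 to 3 decimal places.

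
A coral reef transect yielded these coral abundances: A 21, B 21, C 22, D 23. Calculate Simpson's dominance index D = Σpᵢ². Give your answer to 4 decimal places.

0.2504

Total N = 21+21+22+23 = 87, so the proportions are 0.241379, 0.241379, 0.252874, 0.264368 (working shown to 6 dp, full precision carried).
D = 0.241379² + 0.241379² + 0.252874² + 0.264368² = 0.058264 + 0.058264 + 0.063945 + 0.069890 = 0.250363.
To 4 decimal places, D = 0.2504.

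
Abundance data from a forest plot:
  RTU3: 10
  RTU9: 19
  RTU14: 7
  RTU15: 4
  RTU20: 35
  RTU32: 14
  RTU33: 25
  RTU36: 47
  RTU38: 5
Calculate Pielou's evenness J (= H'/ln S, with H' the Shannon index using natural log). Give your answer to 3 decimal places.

Total N = 10+19+7+4+35+14+25+47+5 = 166, so the proportions are 0.06024, 0.11446, 0.04217, 0.0241, 0.21084, 0.08434, 0.1506, 0.28313, 0.03012 (working shown to 5 dp, full precision carried).
H' = −Σ pᵢ ln pᵢ = −((-0.16924) + (-0.24809) + (-0.13351) + (-0.08978) + (-0.32821) + (-0.20856) + (-0.28511) + (-0.35727) + (-0.10550)) = 1.92526.
With S = 9 species, ln S = 2.19722, so J = 1.92526/2.19722 = 0.87622, i.e. 0.876 to 3 decimal places.

0.876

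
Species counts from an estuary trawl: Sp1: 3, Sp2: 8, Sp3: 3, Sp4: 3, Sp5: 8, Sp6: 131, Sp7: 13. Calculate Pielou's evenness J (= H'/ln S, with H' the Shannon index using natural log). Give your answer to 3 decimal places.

0.462

Total N = 3+8+3+3+8+131+13 = 169, so the proportions are 0.01775, 0.04734, 0.01775, 0.01775, 0.04734, 0.77515, 0.07692 (working shown to 5 dp, full precision carried).
H' = −Σ pᵢ ln pᵢ = −((-0.07156) + (-0.14440) + (-0.07156) + (-0.07156) + (-0.14440) + (-0.19743) + (-0.19730)) = 0.89822.
With S = 7 species, ln S = 1.94591, so J = 0.89822/1.94591 = 0.46159, i.e. 0.462 to 3 decimal places.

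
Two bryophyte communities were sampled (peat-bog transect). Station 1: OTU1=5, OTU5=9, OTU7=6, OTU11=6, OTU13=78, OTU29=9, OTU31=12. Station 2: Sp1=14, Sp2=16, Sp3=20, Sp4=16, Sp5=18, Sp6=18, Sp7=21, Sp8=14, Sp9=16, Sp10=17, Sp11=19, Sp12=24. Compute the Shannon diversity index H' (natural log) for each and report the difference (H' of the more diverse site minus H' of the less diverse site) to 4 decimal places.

1.1543

Station 1: N=125, proportions 0.04, 0.072, 0.048, 0.048, 0.624, 0.072, 0.096, giving H' = 1.318390 (working shown to 6 dp, full precision carried).
Station 2: N=213, proportions 0.065728, 0.075117, 0.093897, 0.075117, 0.084507, 0.084507, 0.098592, 0.065728, 0.075117, 0.079812, 0.089202, 0.112676, giving H' = 2.472733.
Difference = |1.318390 − 2.472733| = 1.154343, i.e. 1.1543 to 4 decimal places.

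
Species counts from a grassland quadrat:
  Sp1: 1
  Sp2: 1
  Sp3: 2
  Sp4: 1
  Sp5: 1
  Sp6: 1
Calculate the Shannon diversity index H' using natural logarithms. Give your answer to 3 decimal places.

1.748

Total N = 1+1+2+1+1+1 = 7, so the proportions are 0.14286, 0.14286, 0.28571, 0.14286, 0.14286, 0.14286 (working shown to 5 dp, full precision carried).
Each pᵢ ln pᵢ term: 0.14286×(-1.94591)=-0.27799, 0.14286×(-1.94591)=-0.27799, 0.28571×(-1.25276)=-0.35793, 0.14286×(-1.94591)=-0.27799, 0.14286×(-1.94591)=-0.27799, 0.14286×(-1.94591)=-0.27799.
Sum = -1.74787, so H' = 1.748.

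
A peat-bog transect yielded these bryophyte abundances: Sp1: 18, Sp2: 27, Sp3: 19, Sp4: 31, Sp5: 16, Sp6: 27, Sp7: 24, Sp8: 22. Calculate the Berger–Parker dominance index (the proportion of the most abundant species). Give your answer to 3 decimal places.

0.168

Total N = 18+27+19+31+16+27+24+22 = 184, so the proportions are 0.09783, 0.14674, 0.10326, 0.16848, 0.08696, 0.14674, 0.13043, 0.11957 (working shown to 5 dp, full precision carried).
The largest proportion is 0.16848, i.e. d = 0.168 to 3 decimal places.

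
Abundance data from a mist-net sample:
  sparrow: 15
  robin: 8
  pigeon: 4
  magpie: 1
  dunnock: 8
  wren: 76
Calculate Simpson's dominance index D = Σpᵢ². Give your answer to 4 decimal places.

0.4900

Total N = 15+8+4+1+8+76 = 112, so the proportions are 0.133929, 0.071429, 0.035714, 0.008929, 0.071429, 0.678571 (working shown to 6 dp, full precision carried).
D = 0.133929² + 0.071429² + 0.035714² + 0.008929² + 0.071429² + 0.678571² = 0.017937 + 0.005102 + 0.001276 + 0.000080 + 0.005102 + 0.460459 = 0.489955.
To 4 decimal places, D = 0.4900.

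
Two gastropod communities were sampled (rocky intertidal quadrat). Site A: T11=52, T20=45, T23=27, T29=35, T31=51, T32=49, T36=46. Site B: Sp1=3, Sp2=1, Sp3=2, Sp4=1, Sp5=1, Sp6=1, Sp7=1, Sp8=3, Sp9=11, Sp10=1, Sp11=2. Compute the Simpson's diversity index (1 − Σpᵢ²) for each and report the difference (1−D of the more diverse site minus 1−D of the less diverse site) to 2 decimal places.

0.06

Site A: N=305, proportions 0.1705, 0.1475, 0.0885, 0.1148, 0.1672, 0.1607, 0.1508, giving 1−D = 0.8516 (working shown to 4 dp, full precision carried).
Site B: N=27, proportions 0.1111, 0.037, 0.0741, 0.037, 0.037, 0.037, 0.037, 0.1111, 0.4074, 0.037, 0.0741, giving 1−D = 0.7901.
Difference = |0.8516 − 0.7901| = 0.0615, i.e. 0.06 to 2 decimal places.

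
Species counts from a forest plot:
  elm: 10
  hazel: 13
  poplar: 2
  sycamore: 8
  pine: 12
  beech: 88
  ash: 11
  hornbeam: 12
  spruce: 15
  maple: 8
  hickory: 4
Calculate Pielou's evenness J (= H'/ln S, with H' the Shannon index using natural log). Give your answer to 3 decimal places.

Total N = 10+13+2+8+12+88+11+12+15+8+4 = 183, so the proportions are 0.05464, 0.07104, 0.01093, 0.04372, 0.06557, 0.48087, 0.06011, 0.06557, 0.08197, 0.04372, 0.02186 (working shown to 5 dp, full precision carried).
H' = −Σ pᵢ ln pᵢ = −((-0.15885) + (-0.18786) + (-0.04936) + (-0.13683) + (-0.17866) + (-0.35207) + (-0.16900) + (-0.17866) + (-0.20504) + (-0.13683) + (-0.08357)) = 1.83673.
With S = 11 species, ln S = 2.39790, so J = 1.83673/2.39790 = 0.76598, i.e. 0.766 to 3 decimal places.

0.766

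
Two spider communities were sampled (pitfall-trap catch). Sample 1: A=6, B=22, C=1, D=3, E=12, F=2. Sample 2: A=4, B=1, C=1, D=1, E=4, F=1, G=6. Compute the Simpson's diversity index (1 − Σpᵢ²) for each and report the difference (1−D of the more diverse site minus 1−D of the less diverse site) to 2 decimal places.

Sample 1: N=46, proportions 0.1304, 0.4783, 0.0217, 0.0652, 0.2609, 0.0435, giving 1−D = 0.6796 (working shown to 4 dp, full precision carried).
Sample 2: N=18, proportions 0.2222, 0.0556, 0.0556, 0.0556, 0.2222, 0.0556, 0.3333, giving 1−D = 0.7778.
Difference = |0.6796 − 0.7778| = 0.0982, i.e. 0.10 to 2 decimal places.

0.10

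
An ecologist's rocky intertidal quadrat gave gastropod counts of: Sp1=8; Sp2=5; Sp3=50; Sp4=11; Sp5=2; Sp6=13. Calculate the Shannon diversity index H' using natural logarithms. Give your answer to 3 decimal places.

Total N = 8+5+50+11+2+13 = 89, so the proportions are 0.08989, 0.05618, 0.5618, 0.1236, 0.02247, 0.14607 (working shown to 5 dp, full precision carried).
Each pᵢ ln pᵢ term: 0.08989×(-2.40919)=-0.21656, 0.05618×(-2.87920)=-0.16175, 0.5618×(-0.57661)=-0.32394, 0.1236×(-2.09074)=-0.25841, 0.02247×(-3.79549)=-0.08529, 0.14607×(-1.92369)=-0.28099.
Sum = -1.32694, so H' = 1.327.

1.327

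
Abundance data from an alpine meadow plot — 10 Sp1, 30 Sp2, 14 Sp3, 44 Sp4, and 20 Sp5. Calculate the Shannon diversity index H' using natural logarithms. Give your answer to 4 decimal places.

1.4789

Total N = 10+30+14+44+20 = 118, so the proportions are 0.084746, 0.254237, 0.118644, 0.372881, 0.169492 (working shown to 6 dp, full precision carried).
Each pᵢ ln pᵢ term: 0.084746×(-2.468100)=-0.209161, 0.254237×(-1.369487)=-0.348175, 0.118644×(-2.131627)=-0.252905, 0.372881×(-0.986495)=-0.367846, 0.169492×(-1.774952)=-0.300839.
Sum = -1.478926, so H' = 1.4789.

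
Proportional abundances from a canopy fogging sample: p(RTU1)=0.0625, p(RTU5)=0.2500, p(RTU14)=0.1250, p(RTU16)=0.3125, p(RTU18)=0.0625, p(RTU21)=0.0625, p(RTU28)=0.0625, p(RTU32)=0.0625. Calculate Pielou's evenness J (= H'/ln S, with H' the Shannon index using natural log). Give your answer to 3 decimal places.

H' = −Σ pᵢ ln pᵢ = −((-0.17329) + (-0.34657) + (-0.25993) + (-0.36348) + (-0.17329) + (-0.17329) + (-0.17329) + (-0.17329)) = 1.83642 (working shown to 5 dp, full precision carried).
With S = 8 species, ln S = 2.07944, so J = 1.83642/2.07944 = 0.88313, i.e. 0.883 to 3 decimal places.

0.883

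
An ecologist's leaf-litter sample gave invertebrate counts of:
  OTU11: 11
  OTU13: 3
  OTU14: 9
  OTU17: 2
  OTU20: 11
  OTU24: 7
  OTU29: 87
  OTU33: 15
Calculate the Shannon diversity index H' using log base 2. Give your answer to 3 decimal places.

2.006

Total N = 11+3+9+2+11+7+87+15 = 145, so the proportions are 0.07586, 0.02069, 0.06207, 0.01379, 0.07586, 0.04828, 0.6, 0.10345 (working shown to 5 dp, full precision carried).
Each pᵢ log₂ pᵢ term: 0.07586×(-3.72048)=-0.28224, 0.02069×(-5.59495)=-0.11576, 0.06207×(-4.00998)=-0.24890, 0.01379×(-6.17991)=-0.08524, 0.07586×(-3.72048)=-0.28224, 0.04828×(-4.37255)=-0.21109, 0.6×(-0.73697)=-0.44218, 0.10345×(-3.27302)=-0.33859.
Sum = -2.00624, so H' = 2.006.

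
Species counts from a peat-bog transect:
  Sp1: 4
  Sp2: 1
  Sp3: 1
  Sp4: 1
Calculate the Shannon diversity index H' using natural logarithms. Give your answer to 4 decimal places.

Total N = 4+1+1+1 = 7, so the proportions are 0.571429, 0.142857, 0.142857, 0.142857 (working shown to 6 dp, full precision carried).
Each pᵢ ln pᵢ term: 0.571429×(-0.559616)=-0.319780, 0.142857×(-1.945910)=-0.277987, 0.142857×(-1.945910)=-0.277987, 0.142857×(-1.945910)=-0.277987.
Sum = -1.153742, so H' = 1.1537.

1.1537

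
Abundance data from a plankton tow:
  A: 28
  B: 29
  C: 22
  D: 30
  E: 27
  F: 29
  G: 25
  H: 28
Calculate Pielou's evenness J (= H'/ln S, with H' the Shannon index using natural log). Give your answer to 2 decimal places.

Total N = 28+29+22+30+27+29+25+28 = 218, so the proportions are 0.1284, 0.133, 0.1009, 0.1376, 0.1239, 0.133, 0.1147, 0.1284 (working shown to 4 dp, full precision carried).
H' = −Σ pᵢ ln pᵢ = −((-0.2636) + (-0.2683) + (-0.2314) + (-0.2729) + (-0.2587) + (-0.2683) + (-0.2484) + (-0.2636)) = 2.0753.
With S = 8 species, ln S = 2.0794, so J = 2.0753/2.0794 = 0.9980, i.e. 1.00 to 2 decimal places.

1.00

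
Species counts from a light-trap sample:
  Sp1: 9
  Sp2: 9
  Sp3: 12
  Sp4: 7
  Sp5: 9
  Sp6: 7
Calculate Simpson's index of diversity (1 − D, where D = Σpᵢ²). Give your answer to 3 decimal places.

Total N = 9+9+12+7+9+7 = 53, so the proportions are 0.16981, 0.16981, 0.22642, 0.13208, 0.16981, 0.13208 (working shown to 5 dp, full precision carried).
D = 0.16981² + 0.16981² + 0.22642² + 0.13208² + 0.16981² + 0.13208² = 0.02884 + 0.02884 + 0.05126 + 0.01744 + 0.02884 + 0.01744 = 0.17266.
So 1 − D = 0.82734, i.e. 0.827 to 3 decimal places.

0.827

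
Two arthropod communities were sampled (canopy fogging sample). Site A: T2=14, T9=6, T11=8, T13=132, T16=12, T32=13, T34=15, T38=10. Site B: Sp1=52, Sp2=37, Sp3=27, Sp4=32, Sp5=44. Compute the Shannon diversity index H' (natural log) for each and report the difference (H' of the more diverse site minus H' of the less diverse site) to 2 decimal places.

0.22

Site A: N=210, proportions 0.0667, 0.0286, 0.0381, 0.6286, 0.0571, 0.0619, 0.0714, 0.0476, giving H' = 1.3677 (working shown to 4 dp, full precision carried).
Site B: N=192, proportions 0.2708, 0.1927, 0.1406, 0.1667, 0.2292, giving H' = 1.5832.
Difference = |1.3677 − 1.5832| = 0.2155, i.e. 0.22 to 2 decimal places.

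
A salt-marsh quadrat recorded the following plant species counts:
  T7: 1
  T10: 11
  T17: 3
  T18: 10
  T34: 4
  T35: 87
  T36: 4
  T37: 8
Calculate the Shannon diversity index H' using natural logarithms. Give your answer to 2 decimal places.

1.19

Total N = 1+11+3+10+4+87+4+8 = 128, so the proportions are 0.0078, 0.0859, 0.0234, 0.0781, 0.0312, 0.6797, 0.0312, 0.0625 (working shown to 4 dp, full precision carried).
Each pᵢ ln pᵢ term: 0.0078×(-4.8520)=-0.0379, 0.0859×(-2.4541)=-0.2109, 0.0234×(-3.7534)=-0.0880, 0.0781×(-2.5494)=-0.1992, 0.0312×(-3.4657)=-0.1083, 0.6797×(-0.3861)=-0.2624, 0.0312×(-3.4657)=-0.1083, 0.0625×(-2.7726)=-0.1733.
Sum = -1.1883, so H' = 1.19.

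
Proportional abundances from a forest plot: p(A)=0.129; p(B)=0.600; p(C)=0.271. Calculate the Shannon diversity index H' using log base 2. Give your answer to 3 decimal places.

Each pᵢ log₂ pᵢ term (working shown to 5 dp, full precision carried): 0.129×(-2.95456)=-0.38114, 0.6×(-0.73697)=-0.44218, 0.271×(-1.88364)=-0.51047.
Sum = -1.33378, so H' = 1.334.

1.334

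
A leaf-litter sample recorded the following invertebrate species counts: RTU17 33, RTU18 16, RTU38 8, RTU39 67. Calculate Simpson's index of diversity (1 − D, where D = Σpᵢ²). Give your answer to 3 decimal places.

Total N = 33+16+8+67 = 124, so the proportions are 0.26613, 0.12903, 0.06452, 0.54032 (working shown to 5 dp, full precision carried).
D = 0.26613² + 0.12903² + 0.06452² + 0.54032² = 0.07082 + 0.01665 + 0.00416 + 0.29195 = 0.38358.
So 1 − D = 0.61642, i.e. 0.616 to 3 decimal places.

0.616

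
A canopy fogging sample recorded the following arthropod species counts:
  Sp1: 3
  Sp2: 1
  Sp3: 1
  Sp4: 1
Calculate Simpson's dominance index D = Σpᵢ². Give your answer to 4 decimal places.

0.3333

Total N = 3+1+1+1 = 6, so the proportions are 0.5, 0.166667, 0.166667, 0.166667 (working shown to 6 dp, full precision carried).
D = 0.5² + 0.166667² + 0.166667² + 0.166667² = 0.250000 + 0.027778 + 0.027778 + 0.027778 = 0.333333.
To 4 decimal places, D = 0.3333.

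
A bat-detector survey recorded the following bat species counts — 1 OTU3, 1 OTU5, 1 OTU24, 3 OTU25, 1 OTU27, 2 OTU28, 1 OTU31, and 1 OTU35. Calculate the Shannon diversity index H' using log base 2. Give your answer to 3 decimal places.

Total N = 1+1+1+3+1+2+1+1 = 11, so the proportions are 0.09091, 0.09091, 0.09091, 0.27273, 0.09091, 0.18182, 0.09091, 0.09091 (working shown to 5 dp, full precision carried).
Each pᵢ log₂ pᵢ term: 0.09091×(-3.45943)=-0.31449, 0.09091×(-3.45943)=-0.31449, 0.09091×(-3.45943)=-0.31449, 0.27273×(-1.87447)=-0.51122, 0.09091×(-3.45943)=-0.31449, 0.18182×(-2.45943)=-0.44717, 0.09091×(-3.45943)=-0.31449, 0.09091×(-3.45943)=-0.31449.
Sum = -2.84535, so H' = 2.845.

2.845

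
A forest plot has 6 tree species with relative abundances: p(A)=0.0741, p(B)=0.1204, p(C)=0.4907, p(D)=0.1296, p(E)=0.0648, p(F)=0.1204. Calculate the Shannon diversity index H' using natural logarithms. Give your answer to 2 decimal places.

1.49

Each pᵢ ln pᵢ term (working shown to 4 dp, full precision carried): 0.0741×(-2.6023)=-0.1928, 0.1204×(-2.1169)=-0.2549, 0.4907×(-0.7119)=-0.3493, 0.1296×(-2.0433)=-0.2648, 0.0648×(-2.7364)=-0.1773, 0.1204×(-2.1169)=-0.2549.
Sum = -1.4941, so H' = 1.49.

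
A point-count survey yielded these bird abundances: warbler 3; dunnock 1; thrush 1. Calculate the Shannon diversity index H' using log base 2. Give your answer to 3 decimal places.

1.371

Total N = 3+1+1 = 5, so the proportions are 0.6, 0.2, 0.2 (working shown to 5 dp, full precision carried).
Each pᵢ log₂ pᵢ term: 0.6×(-0.73697)=-0.44218, 0.2×(-2.32193)=-0.46439, 0.2×(-2.32193)=-0.46439.
Sum = -1.37095, so H' = 1.371.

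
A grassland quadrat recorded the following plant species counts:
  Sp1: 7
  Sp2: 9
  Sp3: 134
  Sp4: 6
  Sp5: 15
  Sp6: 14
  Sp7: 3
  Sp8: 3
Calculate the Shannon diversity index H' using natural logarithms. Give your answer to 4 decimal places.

Total N = 7+9+134+6+15+14+3+3 = 191, so the proportions are 0.036649, 0.04712, 0.701571, 0.031414, 0.078534, 0.073298, 0.015707, 0.015707 (working shown to 6 dp, full precision carried).
Each pᵢ ln pᵢ term: 0.036649×(-3.306363)=-0.121176, 0.04712×(-3.055049)=-0.143955, 0.701571×(-0.354434)=-0.248660, 0.031414×(-3.460514)=-0.108707, 0.078534×(-2.544223)=-0.199808, 0.073298×(-2.613216)=-0.191545, 0.015707×(-4.153661)=-0.065241, 0.015707×(-4.153661)=-0.065241.
Sum = -1.144333, so H' = 1.1443.

1.1443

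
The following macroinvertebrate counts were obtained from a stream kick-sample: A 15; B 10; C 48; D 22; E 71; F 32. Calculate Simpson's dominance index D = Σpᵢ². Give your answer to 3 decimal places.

Total N = 15+10+48+22+71+32 = 198, so the proportions are 0.07576, 0.05051, 0.24242, 0.11111, 0.35859, 0.16162 (working shown to 5 dp, full precision carried).
D = 0.07576² + 0.05051² + 0.24242² + 0.11111² + 0.35859² + 0.16162² = 0.00574 + 0.00255 + 0.05877 + 0.01235 + 0.12858 + 0.02612 = 0.23411.
To 3 decimal places, D = 0.234.

0.234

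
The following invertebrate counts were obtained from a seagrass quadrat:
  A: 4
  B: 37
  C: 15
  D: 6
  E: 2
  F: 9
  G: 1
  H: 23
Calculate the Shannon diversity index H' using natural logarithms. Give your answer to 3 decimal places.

1.649

Total N = 4+37+15+6+2+9+1+23 = 97, so the proportions are 0.04124, 0.38144, 0.15464, 0.06186, 0.02062, 0.09278, 0.01031, 0.23711 (working shown to 5 dp, full precision carried).
Each pᵢ ln pᵢ term: 0.04124×(-3.18842)=-0.13148, 0.38144×(-0.96379)=-0.36763, 0.15464×(-1.86666)=-0.28866, 0.06186×(-2.78295)=-0.17214, 0.02062×(-3.88156)=-0.08003, 0.09278×(-2.37749)=-0.22059, 0.01031×(-4.57471)=-0.04716, 0.23711×(-1.43922)=-0.34126.
Sum = -1.64896, so H' = 1.649.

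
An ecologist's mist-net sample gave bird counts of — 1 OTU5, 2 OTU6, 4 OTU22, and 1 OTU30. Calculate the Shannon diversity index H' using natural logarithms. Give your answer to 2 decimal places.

Total N = 1+2+4+1 = 8, so the proportions are 0.125, 0.25, 0.5, 0.125 (working shown to 4 dp, full precision carried).
Each pᵢ ln pᵢ term: 0.125×(-2.0794)=-0.2599, 0.25×(-1.3863)=-0.3466, 0.5×(-0.6931)=-0.3466, 0.125×(-2.0794)=-0.2599.
Sum = -1.2130, so H' = 1.21.

1.21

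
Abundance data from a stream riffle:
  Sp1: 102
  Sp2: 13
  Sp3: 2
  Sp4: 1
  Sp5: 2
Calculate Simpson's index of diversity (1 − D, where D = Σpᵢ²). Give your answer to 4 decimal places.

0.2651

Total N = 102+13+2+1+2 = 120, so the proportions are 0.85, 0.108333, 0.016667, 0.008333, 0.016667 (working shown to 6 dp, full precision carried).
D = 0.85² + 0.108333² + 0.016667² + 0.008333² + 0.016667² = 0.722500 + 0.011736 + 0.000278 + 0.000069 + 0.000278 = 0.734861.
So 1 − D = 0.265139, i.e. 0.2651 to 4 decimal places.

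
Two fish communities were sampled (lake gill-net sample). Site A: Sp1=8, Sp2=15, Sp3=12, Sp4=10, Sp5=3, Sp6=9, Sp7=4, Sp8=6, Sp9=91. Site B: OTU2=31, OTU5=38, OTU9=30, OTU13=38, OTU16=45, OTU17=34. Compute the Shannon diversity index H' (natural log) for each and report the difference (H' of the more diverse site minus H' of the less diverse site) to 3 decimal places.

Site A: N=158, proportions 0.05063, 0.09494, 0.07595, 0.06329, 0.01899, 0.05696, 0.02532, 0.03797, 0.57595, giving H' = 1.51857 (working shown to 5 dp, full precision carried).
Site B: N=216, proportions 0.14352, 0.17593, 0.13889, 0.17593, 0.20833, 0.15741, giving H' = 1.78203.
Difference = |1.51857 − 1.78203| = 0.26346, i.e. 0.263 to 3 decimal places.

0.263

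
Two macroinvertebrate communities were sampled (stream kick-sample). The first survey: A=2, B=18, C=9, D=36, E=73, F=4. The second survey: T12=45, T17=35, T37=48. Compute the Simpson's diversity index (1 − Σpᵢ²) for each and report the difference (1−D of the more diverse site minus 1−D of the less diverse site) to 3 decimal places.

0.011

The first survey: N=142, proportions 0.01408, 0.12676, 0.06338, 0.25352, 0.51408, 0.02817, giving 1−D = 0.65037 (working shown to 5 dp, full precision carried).
The second survey: N=128, proportions 0.35156, 0.27344, 0.375, giving 1−D = 0.66101.
Difference = |0.65037 − 0.66101| = 0.01064, i.e. 0.011 to 3 decimal places.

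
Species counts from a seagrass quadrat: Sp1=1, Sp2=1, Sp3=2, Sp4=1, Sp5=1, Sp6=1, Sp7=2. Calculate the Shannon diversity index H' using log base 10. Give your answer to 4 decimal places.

0.8205

Total N = 1+1+2+1+1+1+2 = 9, so the proportions are 0.111111, 0.111111, 0.222222, 0.111111, 0.111111, 0.111111, 0.222222 (working shown to 6 dp, full precision carried).
Each pᵢ log₁₀ pᵢ term: 0.111111×(-0.954243)=-0.106027, 0.111111×(-0.954243)=-0.106027, 0.222222×(-0.653213)=-0.145158, 0.111111×(-0.954243)=-0.106027, 0.111111×(-0.954243)=-0.106027, 0.111111×(-0.954243)=-0.106027, 0.222222×(-0.653213)=-0.145158.
Sum = -0.820451, so H' = 0.8205.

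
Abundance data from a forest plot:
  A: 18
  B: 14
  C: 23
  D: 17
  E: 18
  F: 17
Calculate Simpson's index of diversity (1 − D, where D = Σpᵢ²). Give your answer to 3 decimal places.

0.830

Total N = 18+14+23+17+18+17 = 107, so the proportions are 0.16822, 0.13084, 0.21495, 0.15888, 0.16822, 0.15888 (working shown to 5 dp, full precision carried).
D = 0.16822² + 0.13084² + 0.21495² + 0.15888² + 0.16822² + 0.15888² = 0.02830 + 0.01712 + 0.04620 + 0.02524 + 0.02830 + 0.02524 = 0.17041.
So 1 − D = 0.82959, i.e. 0.830 to 3 decimal places.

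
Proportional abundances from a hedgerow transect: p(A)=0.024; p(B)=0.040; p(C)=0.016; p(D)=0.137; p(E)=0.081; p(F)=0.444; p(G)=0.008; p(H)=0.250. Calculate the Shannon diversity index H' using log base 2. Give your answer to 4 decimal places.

2.1727

Each pᵢ log₂ pᵢ term (working shown to 6 dp, full precision carried): 0.024×(-5.380822)=-0.129140, 0.04×(-4.643856)=-0.185754, 0.016×(-5.965784)=-0.095453, 0.137×(-2.867752)=-0.392882, 0.081×(-3.625934)=-0.293701, 0.444×(-1.171368)=-0.520088, 0.008×(-6.965784)=-0.055726, 0.25×(-2.000000)=-0.500000.
Sum = -2.172743, so H' = 2.1727.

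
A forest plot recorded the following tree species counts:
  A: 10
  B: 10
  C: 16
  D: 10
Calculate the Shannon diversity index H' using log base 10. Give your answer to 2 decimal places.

0.59

Total N = 10+10+16+10 = 46, so the proportions are 0.2174, 0.2174, 0.3478, 0.2174 (working shown to 4 dp, full precision carried).
Each pᵢ log₁₀ pᵢ term: 0.2174×(-0.6628)=-0.1441, 0.2174×(-0.6628)=-0.1441, 0.3478×(-0.4586)=-0.1595, 0.2174×(-0.6628)=-0.1441.
Sum = -0.5918, so H' = 0.59.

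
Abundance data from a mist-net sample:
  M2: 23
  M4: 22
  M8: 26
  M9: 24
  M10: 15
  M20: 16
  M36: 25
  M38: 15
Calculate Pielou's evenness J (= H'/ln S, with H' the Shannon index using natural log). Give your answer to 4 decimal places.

Total N = 23+22+26+24+15+16+25+15 = 166, so the proportions are 0.138554, 0.13253, 0.156627, 0.144578, 0.090361, 0.096386, 0.150602, 0.090361 (working shown to 6 dp, full precision carried).
H' = −Σ pᵢ ln pᵢ = −((-0.273852) + (-0.267836) + (-0.290369) + (-0.279605) + (-0.217223) + (-0.225484) + (-0.285107) + (-0.217223)) = 2.056699.
With S = 8 species, ln S = 2.079442, so J = 2.056699/2.079442 = 0.989063, i.e. 0.9891 to 4 decimal places.

0.9891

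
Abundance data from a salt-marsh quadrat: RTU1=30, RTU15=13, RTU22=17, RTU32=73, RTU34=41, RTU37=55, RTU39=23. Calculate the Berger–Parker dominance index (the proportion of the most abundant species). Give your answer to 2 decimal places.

0.29

Total N = 30+13+17+73+41+55+23 = 252, so the proportions are 0.119, 0.0516, 0.0675, 0.2897, 0.1627, 0.2183, 0.0913 (working shown to 4 dp, full precision carried).
The largest proportion is 0.2897, i.e. d = 0.29 to 2 decimal places.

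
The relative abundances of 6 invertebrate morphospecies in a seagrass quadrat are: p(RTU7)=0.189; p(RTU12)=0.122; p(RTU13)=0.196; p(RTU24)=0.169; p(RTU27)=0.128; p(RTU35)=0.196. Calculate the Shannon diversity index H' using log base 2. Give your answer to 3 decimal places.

Each pᵢ log₂ pᵢ term (working shown to 5 dp, full precision carried): 0.189×(-2.40354)=-0.45427, 0.122×(-3.03505)=-0.37028, 0.196×(-2.35107)=-0.46081, 0.169×(-2.56490)=-0.43347, 0.128×(-2.96578)=-0.37962, 0.196×(-2.35107)=-0.46081.
Sum = -2.55926, so H' = 2.559.

2.559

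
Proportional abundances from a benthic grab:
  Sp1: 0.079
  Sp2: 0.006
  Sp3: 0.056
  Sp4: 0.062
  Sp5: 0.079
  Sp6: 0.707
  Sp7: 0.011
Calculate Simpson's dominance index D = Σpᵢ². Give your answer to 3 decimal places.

0.519

D = 0.079² + 0.006² + 0.056² + 0.062² + 0.079² + 0.707² + 0.011² = 0.00624 + 0.00004 + 0.00314 + 0.00384 + 0.00624 + 0.49985 + 0.00012 = 0.51947 (working shown to 5 dp, full precision carried).
To 3 decimal places, D = 0.519.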